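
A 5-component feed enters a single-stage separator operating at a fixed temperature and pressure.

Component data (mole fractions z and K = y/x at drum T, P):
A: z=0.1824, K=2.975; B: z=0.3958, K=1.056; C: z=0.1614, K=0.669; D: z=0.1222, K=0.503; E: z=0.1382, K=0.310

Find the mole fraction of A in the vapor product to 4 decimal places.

y_A = 0.3435

Material balance + equilibrium reduce to Σ zᵢ(Kᵢ−1)/(1+ψ(Kᵢ−1)) = 0.
g(0) = ΣzᵢKᵢ − 1 = 0.1729 and g(1) = 1 − Σzᵢ/Kᵢ = -0.3661, so a root lies in (0, 1).
Newton iteration, ψ⁰ = 0.5:
  ψ = 0.5000: g = -0.08761, g' = -0.4135 → ψ = 0.2881
  ψ = 0.2881: g = 0.00244, g' = -0.4554 → ψ = 0.2935
Converged at ψ = 0.2935.
Compositions from xᵢ = zᵢ/(1+ψ(Kᵢ−1)), yᵢ = Kᵢxᵢ:
  A: x = 0.1155, y = 0.3435
  B: x = 0.3894, y = 0.4112
  C: x = 0.1788, y = 0.1196
  D: x = 0.1431, y = 0.0720
  E: x = 0.1733, y = 0.0537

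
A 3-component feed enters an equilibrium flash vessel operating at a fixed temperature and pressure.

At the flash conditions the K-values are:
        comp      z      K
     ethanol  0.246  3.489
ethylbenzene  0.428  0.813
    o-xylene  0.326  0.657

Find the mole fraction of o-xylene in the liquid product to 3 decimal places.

x_o-xylene = 0.419

Newton iteration, ψ⁰ = 0.52:
  ψ = 0.520: g = 0.0421, g' = -0.365 → ψ = 0.636
  ψ = 0.636: g = 0.0033, g' = -0.311 → ψ = 0.646
Converged at ψ = 0.646.
Compositions from xᵢ = zᵢ/(1+ψ(Kᵢ−1)), yᵢ = Kᵢxᵢ:
  ethanol: x = 0.094, y = 0.329
  ethylbenzene: x = 0.487, y = 0.396
  o-xylene: x = 0.419, y = 0.275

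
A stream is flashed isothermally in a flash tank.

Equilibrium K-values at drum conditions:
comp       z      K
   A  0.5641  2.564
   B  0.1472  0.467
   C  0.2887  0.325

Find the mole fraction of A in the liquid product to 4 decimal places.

Rachford–Rice: g(ψ) = Σ zᵢ(Kᵢ−1)/(1+ψ(Kᵢ−1)) = 0.
Check two-phase: ΣzᵢKᵢ = 1.6089 > 1 and Σzᵢ/Kᵢ = 1.4235 > 1, so g(0) = 0.6089 > 0 and g(1) = -0.4235 < 0.
Newton–Raphson from ψ = 0.5:
  ψ = 0.5000: g = 0.09398, g' = -0.8119 → ψ = 0.6157
  ψ = 0.6157: g = -0.00083, g' = -0.8359 → ψ = 0.6148
Converged at ψ = 0.6148.
Compositions from xᵢ = zᵢ/(1+ψ(Kᵢ−1)), yᵢ = Kᵢxᵢ:
  A: x = 0.2876, y = 0.7374
  B: x = 0.2189, y = 0.1022
  C: x = 0.4935, y = 0.1604

x_A = 0.2876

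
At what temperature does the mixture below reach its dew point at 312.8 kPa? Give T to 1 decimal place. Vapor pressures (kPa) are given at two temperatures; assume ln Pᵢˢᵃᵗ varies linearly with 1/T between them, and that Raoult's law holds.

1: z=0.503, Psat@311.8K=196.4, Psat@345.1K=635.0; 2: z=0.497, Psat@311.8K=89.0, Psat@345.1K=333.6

Dew-point temperature: Σzᵢ·P/Pᵢˢᵃᵗ(T) = 1. Interpolate ln Pᵢˢᵃᵗ = aᵢ + bᵢ/T.
  T = 311.8 K: ΣzᵢP/Pᵢˢᵃᵗ = 2.5479
  T = 345.1 K: ΣzᵢP/Pᵢˢᵃᵗ = 0.7138
  T = 328.5 K: ΣzᵢP/Pᵢˢᵃᵗ = 1.3025
  T = 336.8 K: ΣzᵢP/Pᵢˢᵃᵗ = 0.9570
  T = 332.6 K: ΣzᵢP/Pᵢˢᵃᵗ = 1.1163
  T = 334.7 K: ΣzᵢP/Pᵢˢᵃᵗ = 1.0331
Interpolating between 334.7 K and 336.8 K gives T ≈ 335.6 K.

T = 335.6 K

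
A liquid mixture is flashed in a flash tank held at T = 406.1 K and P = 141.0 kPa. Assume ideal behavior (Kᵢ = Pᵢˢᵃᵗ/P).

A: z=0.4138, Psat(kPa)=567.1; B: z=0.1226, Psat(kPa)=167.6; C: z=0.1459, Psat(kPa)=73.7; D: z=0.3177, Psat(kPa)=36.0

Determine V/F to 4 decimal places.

V/F = 0.5460

Raoult's law: Kᵢ = Pᵢˢᵃᵗ/P = Pᵢˢᵃᵗ/141.0.
  K_A = 567.1/141.0 = 4.021986, K_B = 167.6/141.0 = 1.188652, K_C = 73.7/141.0 = 0.522695, K_D = 36.0/141.0 = 0.255319
Material balance + equilibrium reduce to Σ zᵢ(Kᵢ−1)/(1+V/F(Kᵢ−1)) = 0.
g(0) = ΣzᵢKᵢ − 1 = 0.9674 and g(1) = 1 − Σzᵢ/Kᵢ = -0.7295, so a root lies in (0, 1).
Newton iteration, V/F⁰ = 0.34:
  V/F = 0.3400: g = 0.23859, g' = -1.2864 → V/F = 0.5255
  V/F = 0.5255: g = 0.02262, g' = -1.1026 → V/F = 0.5460
Converged at V/F = 0.5460.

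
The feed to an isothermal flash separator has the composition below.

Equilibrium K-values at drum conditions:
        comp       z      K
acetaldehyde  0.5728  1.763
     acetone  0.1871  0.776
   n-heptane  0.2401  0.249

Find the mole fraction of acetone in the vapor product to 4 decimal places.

Rachford–Rice: g(ψ) = Σ zᵢ(Kᵢ−1)/(1+ψ(Kᵢ−1)) = 0.
Feasibility: ΣzᵢKᵢ = 1.2148, Σzᵢ/Kᵢ = 1.5303 — both > 1, two phases present.
Newton–Raphson from ψ = 0.5:
  ψ = 0.5000: g = -0.01958, g' = -0.5339 → ψ = 0.4633
  ψ = 0.4633: g = -0.00041, g' = -0.5122 → ψ = 0.4625
Converged at ψ = 0.4625.
Compositions from xᵢ = zᵢ/(1+ψ(Kᵢ−1)), yᵢ = Kᵢxᵢ:
  acetaldehyde: x = 0.4234, y = 0.7464
  acetone: x = 0.2087, y = 0.1620
  n-heptane: x = 0.3679, y = 0.0916

y_acetone = 0.1620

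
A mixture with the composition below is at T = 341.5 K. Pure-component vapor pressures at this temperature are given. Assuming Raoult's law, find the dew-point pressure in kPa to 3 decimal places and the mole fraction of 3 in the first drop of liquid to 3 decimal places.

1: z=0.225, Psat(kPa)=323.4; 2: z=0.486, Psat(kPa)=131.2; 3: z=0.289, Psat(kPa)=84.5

At the dew point ψ → 1, so Σzᵢ/Kᵢ = 1 with Kᵢ = Pᵢˢᵃᵗ/P ⇒ 1/P = Σzᵢ/Pᵢˢᵃᵗ.
1/P = 0.225/323.4 + 0.486/131.2 + 0.289/84.5 = 0.007820 ⇒ P = 127.875 kPa
xᵢ = zᵢP/Pᵢˢᵃᵗ ⇒ x_3 = 0.289·127.875/84.5 = 0.437

Pdew = 127.875 kPa, x_3 = 0.437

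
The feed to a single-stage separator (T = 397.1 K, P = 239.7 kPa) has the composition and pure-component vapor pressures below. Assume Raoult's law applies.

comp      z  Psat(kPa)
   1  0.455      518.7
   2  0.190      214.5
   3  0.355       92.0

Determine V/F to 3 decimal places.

V/F = 0.495

Raoult's law: Kᵢ = Pᵢˢᵃᵗ/P = Pᵢˢᵃᵗ/239.7.
  K_1 = 518.7/239.7 = 2.16395, K_2 = 214.5/239.7 = 0.89487, K_3 = 92.0/239.7 = 0.38381
Rachford–Rice: g(V/F) = Σ zᵢ(Kᵢ−1)/(1+V/F(Kᵢ−1)) = 0.
Feasibility: ΣzᵢKᵢ = 1.291, Σzᵢ/Kᵢ = 1.348 — both > 1, two phases present.
Newton–Raphson from V/F = 0.5:
  V/F = 0.500: g = -0.0025, g' = -0.530 → V/F = 0.495
Converged at V/F = 0.495.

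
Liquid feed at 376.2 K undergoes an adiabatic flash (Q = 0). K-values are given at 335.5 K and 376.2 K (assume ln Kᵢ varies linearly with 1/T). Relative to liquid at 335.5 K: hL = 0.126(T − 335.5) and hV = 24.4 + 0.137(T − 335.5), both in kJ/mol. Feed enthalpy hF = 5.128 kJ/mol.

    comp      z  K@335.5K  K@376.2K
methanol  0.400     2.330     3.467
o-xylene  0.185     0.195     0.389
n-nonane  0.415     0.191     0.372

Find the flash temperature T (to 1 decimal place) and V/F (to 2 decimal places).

T = 346.6 K, V/F = 0.15

Adiabatic flash: solve Rachford–Rice at each trial T, then check hF = ψ·hV(T) + (1−ψ)·hL(T).
  T = 335.5 K: K = (2.330, 0.195, 0.191), RR gives ψ = 0.044, H_out = 1.075 kJ/mol
  T = 376.2 K: K = (3.467, 0.389, 0.372), RR gives ψ = 0.399, H_out = 15.044 kJ/mol
  T = 355.9 K: K = (2.876, 0.281, 0.272), RR gives ψ = 0.232, H_out = 8.276 kJ/mol
  T = 345.7 K: K = (2.597, 0.235, 0.229), RR gives ψ = 0.144, H_out = 4.825 kJ/mol
  T = 350.8 K: K = (2.735, 0.258, 0.250), RR gives ψ = 0.189, H_out = 6.574 kJ/mol
  T = 348.2 K: K = (2.664, 0.246, 0.239), RR gives ψ = 0.167, H_out = 5.690 kJ/mol
  T = 346.9 K: K = (2.629, 0.241, 0.234), RR gives ψ = 0.155, H_out = 5.242 kJ/mol
Linear interpolation between T = 345.7 (H_out = 4.825) and T = 346.9 (H_out = 5.242) on hF = 5.128 gives T ≈ 346.6 K, at which ψ = 0.15.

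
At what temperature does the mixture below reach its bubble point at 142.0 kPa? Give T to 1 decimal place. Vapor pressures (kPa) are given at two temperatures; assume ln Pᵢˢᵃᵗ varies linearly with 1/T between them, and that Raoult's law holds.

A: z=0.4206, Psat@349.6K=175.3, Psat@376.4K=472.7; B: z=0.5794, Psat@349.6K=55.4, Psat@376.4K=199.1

T = 356.5 K

Bubble-point temperature: ΣzᵢPᵢˢᵃᵗ(T) = P. Interpolate ln Pᵢˢᵃᵗ = aᵢ + bᵢ/T.
  T = 349.6 K: ΣzᵢPᵢˢᵃᵗ = 105.83 kPa
  T = 376.4 K: ΣzᵢPᵢˢᵃᵗ = 314.18 kPa
  T = 363.0 K: ΣzᵢPᵢˢᵃᵗ = 185.62 kPa
  T = 356.3 K: ΣzᵢPᵢˢᵃᵗ = 140.81 kPa
  T = 359.6 K: ΣzᵢPᵢˢᵃᵗ = 161.52 kPa
  T = 358.0 K: ΣzᵢPᵢˢᵃᵗ = 151.17 kPa
Interpolating between 356.3 K and 358.0 K gives T ≈ 356.5 K.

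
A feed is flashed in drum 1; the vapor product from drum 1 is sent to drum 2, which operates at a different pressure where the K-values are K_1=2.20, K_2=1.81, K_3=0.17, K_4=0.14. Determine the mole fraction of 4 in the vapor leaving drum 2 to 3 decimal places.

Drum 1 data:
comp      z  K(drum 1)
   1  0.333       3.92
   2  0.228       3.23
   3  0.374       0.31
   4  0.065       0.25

Drum 1:
Iterate (Newton) starting at ψ₁ = 0.5:
  ψ₁ = 0.500: g = 0.1637, g' = -1.231 → ψ₁ = 0.633
  ψ₁ = 0.633: g = 0.0013, g' = -1.239 → ψ₁ = 0.634
Converged at ψ₁ = 0.634.
Drum-1 compositions:
  1: x = 0.117, y = 0.458
  2: x = 0.094, y = 0.305
  3: x = 0.665, y = 0.206
  4: x = 0.124, y = 0.031
Drum-2 feed = drum-1 vapor: z₂ = (0.4578, 0.3051, 0.2061, 0.0310).
Drum 2:
Let ψ₂ = V/F and solve Σ zᵢ(Kᵢ−1)/(1+ψ₂(Kᵢ−1)) = 0.
Feasibility: ΣzᵢKᵢ = 1.599, Σzᵢ/Kᵢ = 1.810 — both > 1, two phases present.
Newton–Raphson from ψ₂ = 0.5:
  ψ₂ = 0.500: g = 0.1801, g' = -0.844 → ψ₂ = 0.713
  ψ₂ = 0.713: g = -0.0356, g' = -1.278 → ψ₂ = 0.685
  ψ₂ = 0.685: g = -0.0014, g' = -1.181 → ψ₂ = 0.684
Converged at ψ₂ = 0.684.
  1: x = 0.251, y = 0.553
  2: x = 0.196, y = 0.355
  3: x = 0.477, y = 0.081
  4: x = 0.075, y = 0.011

y_4 (drum 2) = 0.011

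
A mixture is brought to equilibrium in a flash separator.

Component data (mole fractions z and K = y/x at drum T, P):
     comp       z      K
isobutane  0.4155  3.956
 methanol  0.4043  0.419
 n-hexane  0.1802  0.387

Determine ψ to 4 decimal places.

Let ψ = V/F and solve Σ zᵢ(Kᵢ−1)/(1+ψ(Kᵢ−1)) = 0.
g(0) = ΣzᵢKᵢ − 1 = 0.8829 and g(1) = 1 − Σzᵢ/Kᵢ = -0.5356, so a root lies in (0, 1).
Iterate (Newton) starting at ψ = 0.5:
  ψ = 0.5000: g = 0.00529, g' = -1.0032 → ψ = 0.5053
Converged at ψ = 0.5053.

ψ = 0.5053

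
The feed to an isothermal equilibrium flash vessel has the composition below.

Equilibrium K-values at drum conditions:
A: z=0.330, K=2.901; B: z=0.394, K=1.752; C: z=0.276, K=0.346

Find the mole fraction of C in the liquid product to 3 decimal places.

Let ψ = V/F and solve Σ zᵢ(Kᵢ−1)/(1+ψ(Kᵢ−1)) = 0.
g(0) = ΣzᵢKᵢ − 1 = 0.743 and g(1) = 1 − Σzᵢ/Kᵢ = -0.136, so a root lies in (0, 1).
Newton–Raphson from ψ = 0.34:
  ψ = 0.340: g = 0.3849, g' = -0.777 → ψ = 0.836
  ψ = 0.836: g = 0.0262, g' = -0.836 → ψ = 0.867
  ψ = 0.867: g = -0.0007, g' = -0.881 → ψ = 0.866
Converged at ψ = 0.866.
Compositions from xᵢ = zᵢ/(1+ψ(Kᵢ−1)), yᵢ = Kᵢxᵢ:
  A: x = 0.125, y = 0.362
  B: x = 0.239, y = 0.418
  C: x = 0.637, y = 0.220

x_C = 0.637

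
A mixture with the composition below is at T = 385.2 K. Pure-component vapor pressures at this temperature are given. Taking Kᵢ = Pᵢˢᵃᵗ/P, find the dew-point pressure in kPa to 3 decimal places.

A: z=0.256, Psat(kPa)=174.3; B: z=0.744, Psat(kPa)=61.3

At the dew point ψ → 1, so Σzᵢ/Kᵢ = 1 with Kᵢ = Pᵢˢᵃᵗ/P ⇒ 1/P = Σzᵢ/Pᵢˢᵃᵗ.
1/P = 0.256/174.3 + 0.744/61.3 = 0.013606 ⇒ P = 73.498 kPa

Pdew = 73.498 kPa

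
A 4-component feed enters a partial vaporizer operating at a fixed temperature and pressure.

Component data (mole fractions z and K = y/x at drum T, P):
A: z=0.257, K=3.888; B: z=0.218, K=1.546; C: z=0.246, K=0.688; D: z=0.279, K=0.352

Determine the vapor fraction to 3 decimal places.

Let ψ = V/F and solve Σ zᵢ(Kᵢ−1)/(1+ψ(Kᵢ−1)) = 0.
Check two-phase: ΣzᵢKᵢ = 1.604 > 1 and Σzᵢ/Kᵢ = 1.357 > 1, so g(0) = 0.604 > 0 and g(1) = -0.357 < 0.
Iterate (Newton) starting at ψ = 0.5:
  ψ = 0.500: g = 0.0388, g' = -0.689 → ψ = 0.556
  ψ = 0.556: g = 0.0005, g' = -0.675 → ψ = 0.557
Converged at ψ = 0.557.

ψ = 0.557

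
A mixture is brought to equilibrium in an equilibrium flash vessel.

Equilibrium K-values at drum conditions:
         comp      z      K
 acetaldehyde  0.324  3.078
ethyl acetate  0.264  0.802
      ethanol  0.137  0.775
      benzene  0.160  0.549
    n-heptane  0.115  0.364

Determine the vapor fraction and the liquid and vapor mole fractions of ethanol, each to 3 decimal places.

Rachford–Rice: g(ψ) = Σ zᵢ(Kᵢ−1)/(1+ψ(Kᵢ−1)) = 0.
Check two-phase: ΣzᵢKᵢ = 1.445 > 1 and Σzᵢ/Kᵢ = 1.219 > 1, so g(0) = 0.445 > 0 and g(1) = -0.219 < 0.
Newton iteration, ψ⁰ = 0.66:
  ψ = 0.660: g = -0.0412, g' = -0.476 → ψ = 0.573
  ψ = 0.573: g = 0.0004, g' = -0.488 → ψ = 0.574
Converged at ψ = 0.574.
Compositions from xᵢ = zᵢ/(1+ψ(Kᵢ−1)), yᵢ = Kᵢxᵢ:
  acetaldehyde: x = 0.148, y = 0.455
  ethyl acetate: x = 0.298, y = 0.239
  ethanol: x = 0.157, y = 0.122
  benzene: x = 0.216, y = 0.119
  n-heptane: x = 0.181, y = 0.066

ψ = 0.574, x_ethanol = 0.157, y_ethanol = 0.122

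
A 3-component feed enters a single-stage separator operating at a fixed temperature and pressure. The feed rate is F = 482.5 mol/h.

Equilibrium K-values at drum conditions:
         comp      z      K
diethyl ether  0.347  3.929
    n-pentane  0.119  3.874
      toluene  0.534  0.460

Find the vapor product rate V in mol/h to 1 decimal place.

V = 328.0 mol/h

Material balance + equilibrium reduce to Σ zᵢ(Kᵢ−1)/(1+ψ(Kᵢ−1)) = 0.
Feasibility: ΣzᵢKᵢ = 2.070, Σzᵢ/Kᵢ = 1.280 — both > 1, two phases present.
Iterate (Newton) starting at ψ = 0.44:
  ψ = 0.440: g = 0.2169, g' = -1.028 → ψ = 0.651
  ψ = 0.651: g = 0.0241, g' = -0.842 → ψ = 0.680
Converged at ψ = 0.680.
Then V = ψ·F = 0.6798·482.5 = 328.0 mol/h and L = F − V = 154.5 mol/h.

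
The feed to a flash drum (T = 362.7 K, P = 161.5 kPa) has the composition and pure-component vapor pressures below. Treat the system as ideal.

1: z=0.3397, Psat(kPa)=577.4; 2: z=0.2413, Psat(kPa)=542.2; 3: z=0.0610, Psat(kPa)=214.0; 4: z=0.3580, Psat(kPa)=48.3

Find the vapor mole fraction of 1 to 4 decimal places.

Raoult's law: Kᵢ = Pᵢˢᵃᵗ/P = Pᵢˢᵃᵗ/161.5.
  K_1 = 577.4/161.5 = 3.575232, K_2 = 542.2/161.5 = 3.357276, K_3 = 214.0/161.5 = 1.325077, K_4 = 48.3/161.5 = 0.299071
Material balance + equilibrium reduce to Σ zᵢ(Kᵢ−1)/(1+ψ(Kᵢ−1)) = 0.
g(0) = ΣzᵢKᵢ − 1 = 1.2125 and g(1) = 1 − Σzᵢ/Kᵢ = -0.4100, so a root lies in (0, 1).
Newton iteration, ψ⁰ = 0.34:
  ψ = 0.3400: g = 0.47058, g' = -1.3620 → ψ = 0.6855
  ψ = 0.6855: g = 0.06698, g' = -1.1466 → ψ = 0.7439
  ψ = 0.7439: g = -0.00179, g' = -1.2140 → ψ = 0.7425
Converged at ψ = 0.7425.
Compositions from xᵢ = zᵢ/(1+ψ(Kᵢ−1)), yᵢ = Kᵢxᵢ:
  1: x = 0.1167, y = 0.4171
  2: x = 0.0877, y = 0.2946
  3: x = 0.0491, y = 0.0651
  4: x = 0.7465, y = 0.2232

y_1 = 0.4171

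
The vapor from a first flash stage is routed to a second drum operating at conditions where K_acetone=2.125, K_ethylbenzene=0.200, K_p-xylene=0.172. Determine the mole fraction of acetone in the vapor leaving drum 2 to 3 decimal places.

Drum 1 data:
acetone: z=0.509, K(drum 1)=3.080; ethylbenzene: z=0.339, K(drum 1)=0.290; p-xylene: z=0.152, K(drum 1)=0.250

Drum 1:
Let ψ₁ = V/F and solve Σ zᵢ(Kᵢ−1)/(1+ψ₁(Kᵢ−1)) = 0.
g(0) = ΣzᵢKᵢ − 1 = 0.704 and g(1) = 1 − Σzᵢ/Kᵢ = -0.942, so a root lies in (0, 1).
Newton iteration, ψ₁⁰ = 0.33:
  ψ₁ = 0.330: g = 0.1620, g' = -1.217 → ψ₁ = 0.463
  ψ₁ = 0.463: g = 0.0060, g' = -1.151 → ψ₁ = 0.468
Converged at ψ₁ = 0.468.
Drum-1 compositions:
  acetone: x = 0.258, y = 0.794
  ethylbenzene: x = 0.508, y = 0.147
  p-xylene: x = 0.234, y = 0.059
Drum-2 feed = drum-1 vapor: z₂ = (0.7941, 0.1473, 0.0586).
Drum 2:
Iterate (Newton) starting at ψ₂ = 0.61:
  ψ₂ = 0.610: g = 0.2017, g' = -0.877 → ψ₂ = 0.840
  ψ₂ = 0.840: g = -0.0592, g' = -1.575 → ψ₂ = 0.802
  ψ₂ = 0.802: g = -0.0040, g' = -1.369 → ψ₂ = 0.799
Converged at ψ₂ = 0.799.
  acetone: x = 0.418, y = 0.888
  ethylbenzene: x = 0.409, y = 0.082
  p-xylene: x = 0.173, y = 0.030

y_acetone (drum 2) = 0.888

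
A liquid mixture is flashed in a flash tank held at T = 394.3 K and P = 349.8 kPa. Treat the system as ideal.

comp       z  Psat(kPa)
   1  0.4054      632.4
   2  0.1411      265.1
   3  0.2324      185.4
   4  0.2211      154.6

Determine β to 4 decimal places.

β = 0.1625

Raoult's law: Kᵢ = Pᵢˢᵃᵗ/P = Pᵢˢᵃᵗ/349.8.
  K_1 = 632.4/349.8 = 1.807890, K_2 = 265.1/349.8 = 0.757862, K_3 = 185.4/349.8 = 0.530017, K_4 = 154.6/349.8 = 0.441967
Iterate (Newton) starting at β = 0.5:
  β = 0.5000: g = -0.11949, g' = -0.3651 → β = 0.1727
  β = 0.1727: g = -0.00366, g' = -0.3579 → β = 0.1625
Converged at β = 0.1625.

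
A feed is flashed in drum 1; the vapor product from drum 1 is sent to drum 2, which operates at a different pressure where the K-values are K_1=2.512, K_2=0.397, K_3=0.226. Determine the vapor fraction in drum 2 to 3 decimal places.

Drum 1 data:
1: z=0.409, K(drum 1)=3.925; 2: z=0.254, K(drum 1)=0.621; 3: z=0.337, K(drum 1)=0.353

Drum 1:
Newton–Raphson from ψ₁ = 0.5:
  ψ₁ = 0.500: g = 0.0447, g' = -0.941 → ψ₁ = 0.548
Converged at ψ₁ = 0.548.
Drum-1 compositions:
  1: x = 0.157, y = 0.617
  2: x = 0.321, y = 0.199
  3: x = 0.522, y = 0.184
Drum-2 feed = drum-1 vapor: z₂ = (0.6165, 0.1991, 0.1844).
Drum 2:
Rachford–Rice: g(ψ₂) = Σ zᵢ(Kᵢ−1)/(1+ψ₂(Kᵢ−1)) = 0.
Check two-phase: ΣzᵢKᵢ = 1.669 > 1 and Σzᵢ/Kᵢ = 1.563 > 1, so g(0) = 0.669 > 0 and g(1) = -0.563 < 0.
Iterate (Newton) starting at ψ₂ = 0.5:
  ψ₂ = 0.500: g = 0.1262, g' = -0.899 → ψ₂ = 0.640
  ψ₂ = 0.640: g = -0.0048, g' = -0.990 → ψ₂ = 0.635
Converged at ψ₂ = 0.635.
  1: x = 0.314, y = 0.790
  2: x = 0.323, y = 0.128
  3: x = 0.363, y = 0.082

V/F (drum 2) = 0.635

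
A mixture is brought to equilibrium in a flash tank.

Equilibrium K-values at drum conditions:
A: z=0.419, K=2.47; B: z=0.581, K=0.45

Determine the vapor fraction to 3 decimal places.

Newton–Raphson from ψ = 0.5:
  ψ = 0.500: g = -0.0858, g' = -0.635 → ψ = 0.365
  ψ = 0.365: g = 0.0011, g' = -0.659 → ψ = 0.367
Converged at ψ = 0.367.

ψ = 0.367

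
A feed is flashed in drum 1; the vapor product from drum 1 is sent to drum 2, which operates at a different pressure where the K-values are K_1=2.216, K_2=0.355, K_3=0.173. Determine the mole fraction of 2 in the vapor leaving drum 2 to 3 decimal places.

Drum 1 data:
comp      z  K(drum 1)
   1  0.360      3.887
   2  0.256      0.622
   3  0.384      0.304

Drum 1:
Rachford–Rice: g(ψ₁) = Σ zᵢ(Kᵢ−1)/(1+ψ₁(Kᵢ−1)) = 0.
Feasibility: ΣzᵢKᵢ = 1.675, Σzᵢ/Kᵢ = 1.767 — both > 1, two phases present.
Newton iteration, ψ₁⁰ = 0.67:
  ψ₁ = 0.670: g = -0.2762, g' = -1.067 → ψ₁ = 0.411
  ψ₁ = 0.411: g = -0.0138, g' = -1.044 → ψ₁ = 0.398
Converged at ψ₁ = 0.398.
Drum-1 compositions:
  1: x = 0.168, y = 0.651
  2: x = 0.301, y = 0.187
  3: x = 0.531, y = 0.161
Drum-2 feed = drum-1 vapor: z₂ = (0.6511, 0.1874, 0.1615).
Drum 2:
Let ψ₂ = V/F and solve Σ zᵢ(Kᵢ−1)/(1+ψ₂(Kᵢ−1)) = 0.
g(0) = ΣzᵢKᵢ − 1 = 0.537 and g(1) = 1 − Σzᵢ/Kᵢ = -0.755, so a root lies in (0, 1).
Newton–Raphson from ψ₂ = 0.5:
  ψ₂ = 0.500: g = 0.0862, g' = -0.863 → ψ₂ = 0.600
  ψ₂ = 0.600: g = -0.0044, g' = -0.964 → ψ₂ = 0.595
Converged at ψ₂ = 0.595.
  1: x = 0.378, y = 0.837
  2: x = 0.304, y = 0.108
  3: x = 0.318, y = 0.055

y_2 (drum 2) = 0.108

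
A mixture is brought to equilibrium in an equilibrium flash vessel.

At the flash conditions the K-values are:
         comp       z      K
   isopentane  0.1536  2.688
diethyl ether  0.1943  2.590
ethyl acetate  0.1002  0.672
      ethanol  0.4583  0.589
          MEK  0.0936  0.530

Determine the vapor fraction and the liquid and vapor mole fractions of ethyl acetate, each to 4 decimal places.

Let ψ = V/F and solve Σ zᵢ(Kᵢ−1)/(1+ψ(Kᵢ−1)) = 0.
Feasibility: ΣzᵢKᵢ = 1.3030, Σzᵢ/Kᵢ = 1.2360 — both > 1, two phases present.
Newton iteration, ψ⁰ = 0.57:
  ψ = 0.5700: g = -0.05230, g' = -0.4358 → ψ = 0.4500
  ψ = 0.4500: g = 0.00200, g' = -0.4729 → ψ = 0.4542
Converged at ψ = 0.4542.
Compositions from xᵢ = zᵢ/(1+ψ(Kᵢ−1)), yᵢ = Kᵢxᵢ:
  isopentane: x = 0.0869, y = 0.2337
  diethyl ether: x = 0.1128, y = 0.2922
  ethyl acetate: x = 0.1177, y = 0.0791
  ethanol: x = 0.5635, y = 0.3319
  MEK: x = 0.1190, y = 0.0631

ψ = 0.4542, x_ethyl acetate = 0.1177, y_ethyl acetate = 0.0791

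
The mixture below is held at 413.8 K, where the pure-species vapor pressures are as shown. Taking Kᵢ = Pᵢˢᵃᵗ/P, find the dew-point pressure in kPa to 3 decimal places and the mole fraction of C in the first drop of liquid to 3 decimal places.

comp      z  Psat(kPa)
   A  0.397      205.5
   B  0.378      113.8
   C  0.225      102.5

Pdew = 134.253 kPa, x_C = 0.295

At the dew point ψ → 1, so Σzᵢ/Kᵢ = 1 with Kᵢ = Pᵢˢᵃᵗ/P ⇒ 1/P = Σzᵢ/Pᵢˢᵃᵗ.
1/P = 0.397/205.5 + 0.378/113.8 + 0.225/102.5 = 0.007449 ⇒ P = 134.253 kPa
xᵢ = zᵢP/Pᵢˢᵃᵗ ⇒ x_C = 0.225·134.253/102.5 = 0.295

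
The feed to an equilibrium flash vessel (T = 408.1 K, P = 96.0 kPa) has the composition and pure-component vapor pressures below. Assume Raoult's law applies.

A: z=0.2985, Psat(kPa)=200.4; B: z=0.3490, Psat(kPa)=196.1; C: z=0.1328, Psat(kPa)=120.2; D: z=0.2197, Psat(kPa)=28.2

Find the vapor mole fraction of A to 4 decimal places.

y_A = 0.3236

Raoult's law: Kᵢ = Pᵢˢᵃᵗ/P = Pᵢˢᵃᵗ/96.0.
  K_A = 200.4/96.0 = 2.087500, K_B = 196.1/96.0 = 2.042708, K_C = 120.2/96.0 = 1.252083, K_D = 28.2/96.0 = 0.293750
Rachford–Rice: g(ψ) = Σ zᵢ(Kᵢ−1)/(1+ψ(Kᵢ−1)) = 0.
Feasibility: ΣzᵢKᵢ = 1.5668, Σzᵢ/Kᵢ = 1.1678 — both > 1, two phases present.
Newton iteration, ψ⁰ = 0.5:
  ψ = 0.5000: g = 0.23934, g' = -0.5806 → ψ = 0.9122
  ψ = 0.9122: g = -0.05949, g' = -1.0601 → ψ = 0.8561
  ψ = 0.8561: g = -0.00454, g' = -0.9073 → ψ = 0.8511
Converged at ψ = 0.8511.
Compositions from xᵢ = zᵢ/(1+ψ(Kᵢ−1)), yᵢ = Kᵢxᵢ:
  A: x = 0.1550, y = 0.3236
  B: x = 0.1849, y = 0.3777
  C: x = 0.1093, y = 0.1369
  D: x = 0.5507, y = 0.1618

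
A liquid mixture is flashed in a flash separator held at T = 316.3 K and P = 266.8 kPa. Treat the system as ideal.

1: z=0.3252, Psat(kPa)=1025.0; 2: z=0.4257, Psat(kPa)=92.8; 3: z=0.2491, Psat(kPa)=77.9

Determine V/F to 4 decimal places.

Raoult's law: Kᵢ = Pᵢˢᵃᵗ/P = Pᵢˢᵃᵗ/266.8.
  K_1 = 1025.0/266.8 = 3.841829, K_2 = 92.8/266.8 = 0.347826, K_3 = 77.9/266.8 = 0.291979
Material balance + equilibrium reduce to Σ zᵢ(Kᵢ−1)/(1+V/F(Kᵢ−1)) = 0.
g(0) = ΣzᵢKᵢ − 1 = 0.4702 and g(1) = 1 − Σzᵢ/Kᵢ = -1.1617, so a root lies in (0, 1).
Newton–Raphson from V/F = 0.5:
  V/F = 0.5000: g = -0.30325, g' = -1.1460 → V/F = 0.2354
  V/F = 0.2354: g = 0.01412, g' = -1.3754 → V/F = 0.2457
  V/F = 0.2457: g = 0.00013, g' = -1.3505 → V/F = 0.2458
Converged at V/F = 0.2458.

V/F = 0.2458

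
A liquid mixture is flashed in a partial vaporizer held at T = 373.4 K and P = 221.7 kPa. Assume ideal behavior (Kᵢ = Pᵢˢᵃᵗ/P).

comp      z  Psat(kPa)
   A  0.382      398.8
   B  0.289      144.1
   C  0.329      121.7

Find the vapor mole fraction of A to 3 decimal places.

y_A = 0.604

Raoult's law: Kᵢ = Pᵢˢᵃᵗ/P = Pᵢˢᵃᵗ/221.7.
  K_A = 398.8/221.7 = 1.79883, K_B = 144.1/221.7 = 0.64998, K_C = 121.7/221.7 = 0.54894
Rachford–Rice: g(β) = Σ zᵢ(Kᵢ−1)/(1+β(Kᵢ−1)) = 0.
g(0) = ΣzᵢKᵢ − 1 = 0.056 and g(1) = 1 − Σzᵢ/Kᵢ = -0.256, so a root lies in (0, 1).
Newton iteration, β⁰ = 0.65:
  β = 0.650: g = -0.1400, g' = -0.299 → β = 0.182
  β = 0.182: g = -0.0031, g' = -0.306 → β = 0.171
Converged at β = 0.171.
Compositions from xᵢ = zᵢ/(1+β(Kᵢ−1)), yᵢ = Kᵢxᵢ:
  A: x = 0.336, y = 0.604
  B: x = 0.307, y = 0.200
  C: x = 0.357, y = 0.196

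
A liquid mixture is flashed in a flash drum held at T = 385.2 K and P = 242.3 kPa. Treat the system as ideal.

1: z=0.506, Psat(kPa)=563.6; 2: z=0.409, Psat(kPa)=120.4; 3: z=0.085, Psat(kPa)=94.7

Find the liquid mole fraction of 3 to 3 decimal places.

Raoult's law: Kᵢ = Pᵢˢᵃᵗ/P = Pᵢˢᵃᵗ/242.3.
  K_1 = 563.6/242.3 = 2.32604, K_2 = 120.4/242.3 = 0.49690, K_3 = 94.7/242.3 = 0.39084
Material balance + equilibrium reduce to Σ zᵢ(Kᵢ−1)/(1+V/F(Kᵢ−1)) = 0.
g(0) = ΣzᵢKᵢ − 1 = 0.413 and g(1) = 1 − Σzᵢ/Kᵢ = -0.258, so a root lies in (0, 1).
Newton iteration, V/F⁰ = 0.5:
  V/F = 0.500: g = 0.0541, g' = -0.572 → V/F = 0.595
Converged at V/F = 0.595.
Compositions from xᵢ = zᵢ/(1+V/F(Kᵢ−1)), yᵢ = Kᵢxᵢ:
  1: x = 0.283, y = 0.658
  2: x = 0.584, y = 0.290
  3: x = 0.133, y = 0.052

x_3 = 0.133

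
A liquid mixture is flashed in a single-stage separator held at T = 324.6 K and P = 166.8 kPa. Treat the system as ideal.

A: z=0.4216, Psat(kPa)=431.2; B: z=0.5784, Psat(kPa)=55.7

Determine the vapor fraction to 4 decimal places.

Raoult's law: Kᵢ = Pᵢˢᵃᵗ/P = Pᵢˢᵃᵗ/166.8.
  K_A = 431.2/166.8 = 2.585132, K_B = 55.7/166.8 = 0.333933
Rachford–Rice: g(ψ) = Σ zᵢ(Kᵢ−1)/(1+ψ(Kᵢ−1)) = 0.
Check two-phase: ΣzᵢKᵢ = 1.2830 > 1 and Σzᵢ/Kᵢ = 1.8952 > 1, so g(0) = 0.2830 > 0 and g(1) = -0.8952 < 0.
Newton iteration, ψ⁰ = 0.5:
  ψ = 0.5000: g = -0.20481, g' = -0.9065 → ψ = 0.2741
  ψ = 0.2741: g = -0.00540, g' = -0.8988 → ψ = 0.2681
Converged at ψ = 0.2681.

ψ = 0.2681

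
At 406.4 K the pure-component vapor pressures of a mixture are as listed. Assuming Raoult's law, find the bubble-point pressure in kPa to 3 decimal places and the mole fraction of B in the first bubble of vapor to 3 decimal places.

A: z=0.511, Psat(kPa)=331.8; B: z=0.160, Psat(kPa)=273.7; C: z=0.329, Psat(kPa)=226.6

Pbub = 287.893 kPa, y_B = 0.152

At the bubble point ψ → 0, so ΣzᵢKᵢ = 1 with Kᵢ = Pᵢˢᵃᵗ/P ⇒ P = ΣzᵢPᵢˢᵃᵗ.
P = 0.511·331.8 + 0.160·273.7 + 0.329·226.6 = 287.893 kPa
yᵢ = zᵢPᵢˢᵃᵗ/P ⇒ y_B = 0.160·273.7/287.893 = 0.152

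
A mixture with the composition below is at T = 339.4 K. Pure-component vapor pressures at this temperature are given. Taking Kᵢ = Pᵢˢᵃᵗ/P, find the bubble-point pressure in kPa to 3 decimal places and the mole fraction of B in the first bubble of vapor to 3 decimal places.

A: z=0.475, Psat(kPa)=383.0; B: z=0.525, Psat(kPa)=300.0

At the bubble point ψ → 0, so ΣzᵢKᵢ = 1 with Kᵢ = Pᵢˢᵃᵗ/P ⇒ P = ΣzᵢPᵢˢᵃᵗ.
P = 0.475·383.0 + 0.525·300.0 = 339.425 kPa
yᵢ = zᵢPᵢˢᵃᵗ/P ⇒ y_B = 0.525·300.0/339.425 = 0.464

Pbub = 339.425 kPa, y_B = 0.464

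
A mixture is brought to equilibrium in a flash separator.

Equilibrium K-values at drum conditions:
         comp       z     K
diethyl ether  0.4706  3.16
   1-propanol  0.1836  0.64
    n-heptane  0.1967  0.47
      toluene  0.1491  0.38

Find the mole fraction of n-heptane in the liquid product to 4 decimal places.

Material balance + equilibrium reduce to Σ zᵢ(Kᵢ−1)/(1+V/F(Kᵢ−1)) = 0.
g(0) = ΣzᵢKᵢ − 1 = 0.7537 and g(1) = 1 − Σzᵢ/Kᵢ = -0.2467, so a root lies in (0, 1).
Newton–Raphson from V/F = 0.5:
  V/F = 0.5000: g = 0.13228, g' = -0.7655 → V/F = 0.6728
  V/F = 0.6728: g = 0.00650, g' = -0.7084 → V/F = 0.6820
Converged at V/F = 0.6820.
Compositions from xᵢ = zᵢ/(1+V/F(Kᵢ−1)), yᵢ = Kᵢxᵢ:
  diethyl ether: x = 0.1903, y = 0.6013
  1-propanol: x = 0.2433, y = 0.1557
  n-heptane: x = 0.3080, y = 0.1448
  toluene: x = 0.2583, y = 0.0982

x_n-heptane = 0.3080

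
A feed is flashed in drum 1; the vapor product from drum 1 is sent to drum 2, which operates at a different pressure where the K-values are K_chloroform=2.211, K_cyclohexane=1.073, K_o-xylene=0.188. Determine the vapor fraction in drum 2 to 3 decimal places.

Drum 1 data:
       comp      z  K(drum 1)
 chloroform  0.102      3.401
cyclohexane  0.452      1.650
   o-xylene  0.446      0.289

V/F (drum 2) = 0.455

Drum 1:
Let ψ₁ = V/F and solve Σ zᵢ(Kᵢ−1)/(1+ψ₁(Kᵢ−1)) = 0.
Check two-phase: ΣzᵢKᵢ = 1.222 > 1 and Σzᵢ/Kᵢ = 1.847 > 1, so g(0) = 0.222 > 0 and g(1) = -0.847 < 0.
Newton iteration, ψ₁⁰ = 0.5:
  ψ₁ = 0.500: g = -0.1590, g' = -0.773 → ψ₁ = 0.294
  ψ₁ = 0.294: g = -0.0109, g' = -0.697 → ψ₁ = 0.279
Converged at ψ₁ = 0.279.
Drum-1 compositions:
  chloroform: x = 0.061, y = 0.208
  cyclohexane: x = 0.383, y = 0.631
  o-xylene: x = 0.556, y = 0.161
Drum-2 feed = drum-1 vapor: z₂ = (0.2078, 0.6314, 0.1607).
Drum 2:
Material balance + equilibrium reduce to Σ zᵢ(Kᵢ−1)/(1+ψ₂(Kᵢ−1)) = 0.
Feasibility: ΣzᵢKᵢ = 1.167, Σzᵢ/Kᵢ = 1.537 — both > 1, two phases present.
Newton iteration, ψ₂⁰ = 0.54:
  ψ₂ = 0.540: g = -0.0359, g' = -0.451 → ψ₂ = 0.460
  ψ₂ = 0.460: g = -0.0022, g' = -0.399 → ψ₂ = 0.455
Converged at ψ₂ = 0.455.
  chloroform: x = 0.134, y = 0.296
  cyclohexane: x = 0.611, y = 0.656
  o-xylene: x = 0.255, y = 0.048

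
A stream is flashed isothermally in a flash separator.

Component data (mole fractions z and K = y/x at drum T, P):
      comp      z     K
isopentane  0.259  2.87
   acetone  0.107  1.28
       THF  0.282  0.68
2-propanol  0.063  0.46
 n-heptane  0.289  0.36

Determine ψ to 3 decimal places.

Material balance + equilibrium reduce to Σ zᵢ(Kᵢ−1)/(1+ψ(Kᵢ−1)) = 0.
Feasibility: ΣzᵢKᵢ = 1.205, Σzᵢ/Kᵢ = 1.528 — both > 1, two phases present.
Newton iteration, ψ⁰ = 0.5:
  ψ = 0.500: g = -0.1495, g' = -0.580 → ψ = 0.242
  ψ = 0.242: g = 0.0055, g' = -0.660 → ψ = 0.251
Converged at ψ = 0.251.

ψ = 0.251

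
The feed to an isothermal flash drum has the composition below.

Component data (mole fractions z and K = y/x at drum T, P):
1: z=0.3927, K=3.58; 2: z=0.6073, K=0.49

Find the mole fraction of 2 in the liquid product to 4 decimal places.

Rachford–Rice: g(ψ) = Σ zᵢ(Kᵢ−1)/(1+ψ(Kᵢ−1)) = 0.
Check two-phase: ΣzᵢKᵢ = 1.7034 > 1 and Σzᵢ/Kᵢ = 1.3491 > 1, so g(0) = 0.7034 > 0 and g(1) = -0.3491 < 0.
Binary case is linear: z₁(K₁−1)(1+ψ(K₂−1)) + z₂(K₂−1)(1+ψ(K₁−1)) = 0
⇒ ψ = [z₁(K₁−1)+z₂(K₂−1)] / [−(K₁−1)(K₂−1)] = 0.70344/1.31580 = 0.5346
Compositions from xᵢ = zᵢ/(1+ψ(Kᵢ−1)), yᵢ = Kᵢxᵢ:
  1: x = 0.1650, y = 0.5909
  2: x = 0.8350, y = 0.4091

x_2 = 0.8350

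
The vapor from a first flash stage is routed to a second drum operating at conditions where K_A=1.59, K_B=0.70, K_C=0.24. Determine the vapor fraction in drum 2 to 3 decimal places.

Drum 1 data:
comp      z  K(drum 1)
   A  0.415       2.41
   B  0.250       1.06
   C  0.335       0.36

Drum 1:
Iterate (Newton) starting at ψ₁ = 0.43:
  ψ₁ = 0.430: g = 0.0831, g' = -0.582 → ψ₁ = 0.573
  ψ₁ = 0.573: g = -0.0003, g' = -0.595 → ψ₁ = 0.572
Converged at ψ₁ = 0.572.
Drum-1 compositions:
  A: x = 0.230, y = 0.553
  B: x = 0.242, y = 0.256
  C: x = 0.529, y = 0.190
Drum-2 feed = drum-1 vapor: z₂ = (0.5535, 0.2562, 0.1903).
Drum 2:
Iterate (Newton) starting at ψ₂ = 0.5:
  ψ₂ = 0.500: g = -0.0715, g' = -0.433 → ψ₂ = 0.335
  ψ₂ = 0.335: g = -0.0067, g' = -0.361 → ψ₂ = 0.316
Converged at ψ₂ = 0.316.
  A: x = 0.467, y = 0.742
  B: x = 0.283, y = 0.198
  C: x = 0.250, y = 0.060

V/F (drum 2) = 0.316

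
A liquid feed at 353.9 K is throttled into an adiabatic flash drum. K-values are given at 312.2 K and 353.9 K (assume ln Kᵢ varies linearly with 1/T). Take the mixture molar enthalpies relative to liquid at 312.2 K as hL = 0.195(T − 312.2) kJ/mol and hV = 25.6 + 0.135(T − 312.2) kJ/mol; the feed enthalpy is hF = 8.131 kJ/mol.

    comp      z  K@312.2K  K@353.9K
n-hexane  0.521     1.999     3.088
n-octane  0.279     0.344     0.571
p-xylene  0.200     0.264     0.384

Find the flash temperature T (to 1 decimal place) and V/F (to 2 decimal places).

Adiabatic flash: solve Rachford–Rice at each trial T, then check hF = ψ·hV(T) + (1−ψ)·hL(T).
  T = 312.2 K: K = (1.999, 0.344, 0.264), RR gives ψ = 0.276, H_out = 7.057 kJ/mol
  T = 353.9 K: K = (3.088, 0.571, 0.384), RR gives ψ = 0.776, H_out = 26.047 kJ/mol
  T = 333.0 K: K = (2.517, 0.450, 0.322), RR gives ψ = 0.543, H_out = 17.280 kJ/mol
  T = 322.6 K: K = (2.252, 0.395, 0.292), RR gives ψ = 0.420, H_out = 12.513 kJ/mol
  T = 317.4 K: K = (2.124, 0.369, 0.278), RR gives ψ = 0.352, H_out = 9.903 kJ/mol
  T = 314.8 K: K = (2.061, 0.356, 0.271), RR gives ψ = 0.315, H_out = 8.515 kJ/mol
  T = 313.5 K: K = (2.030, 0.350, 0.268), RR gives ψ = 0.296, H_out = 7.796 kJ/mol
Linear interpolation between T = 313.5 (H_out = 7.796) and T = 314.8 (H_out = 8.515) on hF = 8.131 gives T ≈ 314.1 K, at which ψ = 0.30.

T = 314.1 K, V/F = 0.30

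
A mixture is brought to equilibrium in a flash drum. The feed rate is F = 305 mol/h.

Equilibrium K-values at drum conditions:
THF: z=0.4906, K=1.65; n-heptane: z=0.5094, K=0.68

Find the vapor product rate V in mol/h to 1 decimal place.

V = 228.6 mol/h

Binary case is linear: z₁(K₁−1)(1+V/F(K₂−1)) + z₂(K₂−1)(1+V/F(K₁−1)) = 0
⇒ V/F = [z₁(K₁−1)+z₂(K₂−1)] / [−(K₁−1)(K₂−1)] = 0.15588/0.20800 = 0.7494
Then V = V/F·F = 0.7494·305 = 228.6 mol/h and L = F − V = 76.4 mol/h.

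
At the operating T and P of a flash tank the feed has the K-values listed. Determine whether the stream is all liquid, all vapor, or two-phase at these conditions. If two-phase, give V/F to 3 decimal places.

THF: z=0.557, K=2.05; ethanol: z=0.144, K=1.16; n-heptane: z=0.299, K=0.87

ΣzᵢKᵢ = 1.569; Σzᵢ/Kᵢ = 0.740.
Since Σzᵢ/Kᵢ < 1 the mixture is above its dew point — single vapor phase.

all vapor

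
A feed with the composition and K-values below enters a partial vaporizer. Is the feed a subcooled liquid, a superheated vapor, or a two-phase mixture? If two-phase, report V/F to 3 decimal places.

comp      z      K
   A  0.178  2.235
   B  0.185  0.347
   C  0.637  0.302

subcooled liquid

ΣzᵢKᵢ = 0.654; Σzᵢ/Kᵢ = 2.722.
Since ΣzᵢKᵢ < 1 the mixture is below its bubble point — single liquid phase.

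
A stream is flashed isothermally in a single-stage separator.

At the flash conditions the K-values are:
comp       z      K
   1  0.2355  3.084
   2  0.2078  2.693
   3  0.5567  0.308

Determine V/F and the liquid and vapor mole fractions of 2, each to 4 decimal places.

V/F = 0.3465, x_2 = 0.1310, y_2 = 0.3527

Material balance + equilibrium reduce to Σ zᵢ(Kᵢ−1)/(1+V/F(Kᵢ−1)) = 0.
Check two-phase: ΣzᵢKᵢ = 1.4574 > 1 and Σzᵢ/Kᵢ = 1.9610 > 1, so g(0) = 0.4574 > 0 and g(1) = -0.9610 < 0.
Iterate (Newton) starting at V/F = 0.52:
  V/F = 0.5200: g = -0.17915, g' = -1.0545 → V/F = 0.3501
  V/F = 0.3501: g = -0.00379, g' = -1.0410 → V/F = 0.3465
Converged at V/F = 0.3465.
Compositions from xᵢ = zᵢ/(1+V/F(Kᵢ−1)), yᵢ = Kᵢxᵢ:
  1: x = 0.1368, y = 0.4218
  2: x = 0.1310, y = 0.3527
  3: x = 0.7323, y = 0.2255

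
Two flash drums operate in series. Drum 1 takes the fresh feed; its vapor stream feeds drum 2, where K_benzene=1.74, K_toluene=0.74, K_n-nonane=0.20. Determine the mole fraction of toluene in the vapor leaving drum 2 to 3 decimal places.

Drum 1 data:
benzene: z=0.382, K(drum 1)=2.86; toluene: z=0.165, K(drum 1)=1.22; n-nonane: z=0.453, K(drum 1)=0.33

y_toluene (drum 2) = 0.156

Drum 1:
Newton iteration, ψ₁⁰ = 0.47:
  ψ₁ = 0.470: g = -0.0310, g' = -0.816 → ψ₁ = 0.432
Converged at ψ₁ = 0.432.
Drum-1 compositions:
  benzene: x = 0.212, y = 0.606
  toluene: x = 0.151, y = 0.184
  n-nonane: x = 0.638, y = 0.210
Drum-2 feed = drum-1 vapor: z₂ = (0.6058, 0.1838, 0.2104).
Drum 2:
Newton iteration, ψ₂⁰ = 0.38:
  ψ₂ = 0.380: g = 0.0550, g' = -0.495 → ψ₂ = 0.491
  ψ₂ = 0.491: g = -0.0032, g' = -0.560 → ψ₂ = 0.485
Converged at ψ₂ = 0.485.
  benzene: x = 0.446, y = 0.776
  toluene: x = 0.210, y = 0.156
  n-nonane: x = 0.344, y = 0.069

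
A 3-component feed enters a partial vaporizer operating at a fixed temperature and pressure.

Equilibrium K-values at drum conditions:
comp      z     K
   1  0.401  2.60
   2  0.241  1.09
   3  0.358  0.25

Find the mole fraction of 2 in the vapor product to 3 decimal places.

y_2 = 0.253

Iterate (Newton) starting at ψ = 0.5:
  ψ = 0.500: g = -0.0524, g' = -0.834 → ψ = 0.437
  ψ = 0.437: g = -0.0011, g' = -0.803 → ψ = 0.436
Converged at ψ = 0.436.
Compositions from xᵢ = zᵢ/(1+ψ(Kᵢ−1)), yᵢ = Kᵢxᵢ:
  1: x = 0.236, y = 0.614
  2: x = 0.232, y = 0.253
  3: x = 0.532, y = 0.133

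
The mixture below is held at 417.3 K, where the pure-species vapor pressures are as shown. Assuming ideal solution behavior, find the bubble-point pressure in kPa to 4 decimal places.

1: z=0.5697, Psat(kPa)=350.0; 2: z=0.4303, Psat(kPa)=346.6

Pbub = 348.5370 kPa

At the bubble point ψ → 0, so ΣzᵢKᵢ = 1 with Kᵢ = Pᵢˢᵃᵗ/P ⇒ P = ΣzᵢPᵢˢᵃᵗ.
P = 0.5697·350.0 + 0.4303·346.6 = 348.5370 kPa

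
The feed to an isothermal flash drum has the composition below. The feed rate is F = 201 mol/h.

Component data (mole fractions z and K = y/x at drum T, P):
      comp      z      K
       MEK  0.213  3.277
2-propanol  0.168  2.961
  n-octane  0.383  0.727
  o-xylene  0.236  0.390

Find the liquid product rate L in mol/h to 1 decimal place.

L = 79.0 mol/h

Rachford–Rice: g(ψ) = Σ zᵢ(Kᵢ−1)/(1+ψ(Kᵢ−1)) = 0.
g(0) = ΣzᵢKᵢ − 1 = 0.566 and g(1) = 1 − Σzᵢ/Kᵢ = -0.254, so a root lies in (0, 1).
Newton–Raphson from ψ = 0.32:
  ψ = 0.320: g = 0.1895, g' = -0.783 → ψ = 0.562
  ψ = 0.562: g = 0.0269, g' = -0.602 → ψ = 0.607
Converged at ψ = 0.607.
Then V = ψ·F = 0.6071·201 = 122.0 mol/h and L = F − V = 79.0 mol/h.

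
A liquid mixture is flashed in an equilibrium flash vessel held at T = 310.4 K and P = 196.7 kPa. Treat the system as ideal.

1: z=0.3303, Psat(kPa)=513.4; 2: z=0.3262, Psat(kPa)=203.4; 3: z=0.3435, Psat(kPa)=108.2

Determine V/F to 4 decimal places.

Raoult's law: Kᵢ = Pᵢˢᵃᵗ/P = Pᵢˢᵃᵗ/196.7.
  K_1 = 513.4/196.7 = 2.610066, K_2 = 203.4/196.7 = 1.034062, K_3 = 108.2/196.7 = 0.550076
Rachford–Rice: g(V/F) = Σ zᵢ(Kᵢ−1)/(1+V/F(Kᵢ−1)) = 0.
Feasibility: ΣzᵢKᵢ = 1.3884, Σzᵢ/Kᵢ = 1.0665 — both > 1, two phases present.
Newton–Raphson from V/F = 0.69:
  V/F = 0.6900: g = 0.03865, g' = -0.3388 → V/F = 0.8041
  V/F = 0.8041: g = 0.00041, g' = -0.3337 → V/F = 0.8053
Converged at V/F = 0.8053.

V/F = 0.8053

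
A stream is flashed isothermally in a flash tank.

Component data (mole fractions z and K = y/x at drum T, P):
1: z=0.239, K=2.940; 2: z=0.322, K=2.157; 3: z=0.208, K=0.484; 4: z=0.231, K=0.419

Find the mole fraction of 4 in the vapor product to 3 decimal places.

Newton iteration, β⁰ = 0.66:
  β = 0.660: g = 0.0341, g' = -0.644 → β = 0.713
Converged at β = 0.713.
Compositions from xᵢ = zᵢ/(1+β(Kᵢ−1)), yᵢ = Kᵢxᵢ:
  1: x = 0.100, y = 0.295
  2: x = 0.176, y = 0.381
  3: x = 0.329, y = 0.159
  4: x = 0.394, y = 0.165

y_4 = 0.165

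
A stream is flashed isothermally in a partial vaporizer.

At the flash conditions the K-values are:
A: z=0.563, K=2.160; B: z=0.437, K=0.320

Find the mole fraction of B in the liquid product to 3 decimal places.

Rachford–Rice: g(β) = Σ zᵢ(Kᵢ−1)/(1+β(Kᵢ−1)) = 0.
Feasibility: ΣzᵢKᵢ = 1.356, Σzᵢ/Kᵢ = 1.626 — both > 1, two phases present.
Iterate (Newton) starting at β = 0.63:
  β = 0.630: g = -0.1425, g' = -0.871 → β = 0.466
  β = 0.466: g = -0.0114, g' = -0.752 → β = 0.451
Converged at β = 0.451.
Compositions from xᵢ = zᵢ/(1+β(Kᵢ−1)), yᵢ = Kᵢxᵢ:
  A: x = 0.370, y = 0.798
  B: x = 0.630, y = 0.202

x_B = 0.630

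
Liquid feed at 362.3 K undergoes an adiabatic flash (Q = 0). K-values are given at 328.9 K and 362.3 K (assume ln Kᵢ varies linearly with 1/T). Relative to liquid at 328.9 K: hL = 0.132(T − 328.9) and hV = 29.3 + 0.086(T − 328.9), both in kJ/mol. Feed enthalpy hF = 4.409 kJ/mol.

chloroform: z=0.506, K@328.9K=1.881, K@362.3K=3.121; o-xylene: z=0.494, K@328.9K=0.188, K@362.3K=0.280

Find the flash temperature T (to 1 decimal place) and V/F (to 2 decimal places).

T = 332.5 K, V/F = 0.13

Adiabatic flash: solve Rachford–Rice at each trial T, then check hF = ψ·hV(T) + (1−ψ)·hL(T).
  T = 328.9 K: K = (1.881, 0.188), RR gives ψ = 0.062, H_out = 1.829 kJ/mol
  T = 362.3 K: K = (3.121, 0.280), RR gives ψ = 0.470, H_out = 17.454 kJ/mol
  T = 345.6 K: K = (2.453, 0.232), RR gives ψ = 0.319, H_out = 11.292 kJ/mol
  T = 337.2 K: K = (2.153, 0.209), RR gives ψ = 0.211, H_out = 7.210 kJ/mol
  T = 333.0 K: K = (2.013, 0.198), RR gives ψ = 0.143, H_out = 4.712 kJ/mol
  T = 330.9 K: K = (1.944, 0.193), RR gives ψ = 0.104, H_out = 3.301 kJ/mol
Linear interpolation between T = 330.9 (H_out = 3.301) and T = 333.0 (H_out = 4.712) on hF = 4.409 gives T ≈ 332.5 K, at which ψ = 0.13.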